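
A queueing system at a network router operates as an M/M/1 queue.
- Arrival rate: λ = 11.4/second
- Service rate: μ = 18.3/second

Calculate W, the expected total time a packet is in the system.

First, compute utilization: ρ = λ/μ = 11.4/18.3 = 0.6230
For M/M/1: W = 1/(μ-λ)
W = 1/(18.3-11.4) = 1/6.90
W = 0.1449 seconds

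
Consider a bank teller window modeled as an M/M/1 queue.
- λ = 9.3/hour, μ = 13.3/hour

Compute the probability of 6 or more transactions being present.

ρ = λ/μ = 9.3/13.3 = 0.69925
P(N ≥ n) = ρⁿ
P(N ≥ 6) = 0.69925^6
P(N ≥ 6) = 0.1169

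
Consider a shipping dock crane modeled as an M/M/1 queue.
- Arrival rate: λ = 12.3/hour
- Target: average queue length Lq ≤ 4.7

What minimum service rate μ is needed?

For M/M/1: Lq = λ²/(μ(μ-λ))
Need Lq ≤ 4.7, i.e. μ(μ-λ) ≥ λ²/4.7
μ² - 12.3μ - 151.29/4.7 ≥ 0  →  μ² - 12.3μ - 32.18936 ≥ 0
Quadratic formula (positive root): μ = [λ + √(λ² + 4×32.18936)]/2
Discriminant: 151.29 + 4×32.18936 = 280.0474, √280.0474 = 16.7346
μ ≥ (12.3 + 16.7346)/2 = 14.5173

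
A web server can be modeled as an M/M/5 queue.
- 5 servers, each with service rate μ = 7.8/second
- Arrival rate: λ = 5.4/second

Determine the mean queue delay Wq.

Traffic intensity: ρ = λ/(cμ) = 5.4/(5×7.8) = 0.1385
Since ρ = 0.1385 < 1, system is stable.
Offered load a = λ/μ = cρ = 5.4/7.8 = 0.6923
P₀ = [ Σₙ₌₀^4 aⁿ/n! + a^5/(5!(1-ρ)) ]⁻¹
Σ = a^0/0! + a^1/1! + a^2/2! + a^3/3! + a^4/4! = 1.0000 + 0.6923 + 0.2396 + 0.05530 + 0.009572 = 1.9968
a^5/(5!(1-ρ)) = 0.1590/(120 × 0.8615) = 0.001538
P₀ = 1/(1.9968 + 0.001538) = 0.5004
Lq = P₀·a^5·ρ / (5!(1-ρ)²) = 0.5004 × 0.1590 × 0.1385 / (120 × 0.7422) = 0.0001237
Wq = Lq/λ = 0.0001237/5.4 = 0.00002291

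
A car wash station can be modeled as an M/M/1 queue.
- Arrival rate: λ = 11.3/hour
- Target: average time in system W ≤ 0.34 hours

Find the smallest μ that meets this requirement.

For M/M/1: W = 1/(μ-λ)
Need W ≤ 0.34, so 1/(μ-λ) ≤ 0.34
μ - λ ≥ 1/0.34 = 2.9412
μ ≥ 11.3 + 2.9412 = 14.2412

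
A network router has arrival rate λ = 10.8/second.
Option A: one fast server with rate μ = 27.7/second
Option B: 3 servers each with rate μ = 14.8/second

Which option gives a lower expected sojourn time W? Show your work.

Option A: single server μ = 27.7 (M/M/1)
  ρ_A = 10.8/27.7 = 0.3899
  W_A = 1/(μ-λ) = 1/(27.7-10.8) = 1/16.90 = 0.05917

Option B: 3 servers μ = 14.8 (M/M/3)
  ρ_B = λ/(cμ) = 10.8/(3×14.8) = 0.2432
  Offered load a = λ/μ = cρ = 10.8/14.8 = 0.7297
  P₀ = [ Σₙ₌₀^2 aⁿ/n! + a^3/(3!(1-ρ)) ]⁻¹
  Σ = a^0/0! + a^1/1! + a^2/2! = 1.0000 + 0.7297 + 0.2663 = 1.9960
  a^3/(3!(1-ρ)) = 0.3886/(6 × 0.7568) = 0.08558
  P₀ = 1/(1.9960 + 0.08558) = 0.4804
  Lq = P₀·a^3·ρ / (3!(1-ρ)²) = 0.48041 × 0.38859 × 0.24324 / (6 × 0.57268) = 0.01322
  Wq_B = Lq/λ = 0.01322/10.8 = 0.001224
  W_B = Wq_B + 1/μ = 0.001224 + 0.06757 = 0.06879

Since W_A = 0.05917 < W_B = 0.06879, Option A (single fast server) has the shorter time in system.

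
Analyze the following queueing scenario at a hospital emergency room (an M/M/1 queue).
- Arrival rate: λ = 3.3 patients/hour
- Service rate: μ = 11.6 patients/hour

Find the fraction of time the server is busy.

Server utilization: ρ = λ/μ
ρ = 3.3/11.6 = 0.2845
The server is busy 28.45% of the time.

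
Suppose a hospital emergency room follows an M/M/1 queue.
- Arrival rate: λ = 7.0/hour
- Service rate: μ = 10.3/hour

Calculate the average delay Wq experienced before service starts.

First, compute utilization: ρ = λ/μ = 7.0/10.3 = 0.6796
For M/M/1: Wq = λ/(μ(μ-λ))
Wq = 7.0/(10.3 × (10.3-7.0))
Wq = 7.0/(10.3 × 3.30)
Wq = 0.2059 hours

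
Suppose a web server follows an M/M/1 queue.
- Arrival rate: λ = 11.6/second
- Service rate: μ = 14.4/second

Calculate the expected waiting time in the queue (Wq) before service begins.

First, compute utilization: ρ = λ/μ = 11.6/14.4 = 0.8056
For M/M/1: Wq = λ/(μ(μ-λ))
Wq = 11.6/(14.4 × (14.4-11.6))
Wq = 11.6/(14.4 × 2.80)
Wq = 0.2877 seconds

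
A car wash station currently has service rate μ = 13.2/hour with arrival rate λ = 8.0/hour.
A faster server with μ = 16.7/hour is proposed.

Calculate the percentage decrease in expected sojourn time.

System 1: ρ₁ = 8.0/13.2 = 0.6061, W₁ = 1/(13.2-8.0) = 0.19231
System 2: ρ₂ = 8.0/16.7 = 0.4790, W₂ = 1/(16.7-8.0) = 0.11494
Improvement: (W₁-W₂)/W₁ = (0.19231-0.11494)/0.19231 = 40.23%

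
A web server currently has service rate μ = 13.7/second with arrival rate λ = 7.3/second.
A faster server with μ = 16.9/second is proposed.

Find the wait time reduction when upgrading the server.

System 1: ρ₁ = 7.3/13.7 = 0.5328, W₁ = 1/(13.7-7.3) = 0.15625
System 2: ρ₂ = 7.3/16.9 = 0.4320, W₂ = 1/(16.9-7.3) = 0.10417
Improvement: (W₁-W₂)/W₁ = (0.15625-0.10417)/0.15625 = 33.33%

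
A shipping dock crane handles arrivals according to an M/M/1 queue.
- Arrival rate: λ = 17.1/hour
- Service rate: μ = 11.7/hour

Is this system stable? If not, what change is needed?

Stability requires ρ = λ/(cμ) < 1
ρ = 17.1/(1 × 11.7) = 17.1/11.70 = 1.4615
Since 1.4615 ≥ 1, the system is UNSTABLE.
Queue grows without bound. Need μ > λ = 17.1.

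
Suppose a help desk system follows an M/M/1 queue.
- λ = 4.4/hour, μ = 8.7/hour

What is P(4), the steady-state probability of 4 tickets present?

ρ = λ/μ = 4.4/8.7 = 0.50575
P(n) = (1-ρ)ρⁿ
P(4) = (1-0.50575) × 0.50575^4
P(4) = 0.49425 × 0.065425
P(4) = 0.03234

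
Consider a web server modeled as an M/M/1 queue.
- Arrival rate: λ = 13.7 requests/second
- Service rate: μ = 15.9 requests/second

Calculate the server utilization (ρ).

Server utilization: ρ = λ/μ
ρ = 13.7/15.9 = 0.8616
The server is busy 86.16% of the time.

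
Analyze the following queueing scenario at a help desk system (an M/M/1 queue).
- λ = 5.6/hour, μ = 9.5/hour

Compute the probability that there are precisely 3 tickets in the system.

ρ = λ/μ = 5.6/9.5 = 0.5895
P(n) = (1-ρ)ρⁿ
P(3) = (1-0.5895) × 0.5895^3
P(3) = 0.410500 × 0.204857
P(3) = 0.08409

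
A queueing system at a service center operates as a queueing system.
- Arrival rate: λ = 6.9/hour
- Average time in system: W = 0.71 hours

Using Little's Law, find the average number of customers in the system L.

Little's Law: L = λW
L = 6.9 × 0.71 = 4.8990 customers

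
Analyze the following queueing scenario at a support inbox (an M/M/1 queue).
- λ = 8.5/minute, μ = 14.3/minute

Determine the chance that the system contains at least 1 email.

ρ = λ/μ = 8.5/14.3 = 0.5944
P(N ≥ n) = ρⁿ
P(N ≥ 1) = 0.5944^1
P(N ≥ 1) = 0.5944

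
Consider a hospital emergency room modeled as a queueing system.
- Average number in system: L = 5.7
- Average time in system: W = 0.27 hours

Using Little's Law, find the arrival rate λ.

Little's Law: L = λW, so λ = L/W
λ = 5.7/0.27 = 21.1111 patients/hour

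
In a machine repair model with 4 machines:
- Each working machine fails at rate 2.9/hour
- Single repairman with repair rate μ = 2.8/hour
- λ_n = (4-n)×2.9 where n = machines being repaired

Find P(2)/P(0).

P(2)/P(0) = ∏_{i=0}^{2-1} λ_i/μ_{i+1}
= (4-0)×2.9/2.8 × (4-1)×2.9/2.8
= 12.8724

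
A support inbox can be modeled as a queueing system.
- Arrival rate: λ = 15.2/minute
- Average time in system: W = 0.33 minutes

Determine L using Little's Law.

Little's Law: L = λW
L = 15.2 × 0.33 = 5.0160 emails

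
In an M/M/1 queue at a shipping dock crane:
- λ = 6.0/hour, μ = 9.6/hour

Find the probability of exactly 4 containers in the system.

ρ = λ/μ = 6.0/9.6 = 0.6250
P(n) = (1-ρ)ρⁿ
P(4) = (1-0.6250) × 0.6250^4
P(4) = 0.37500 × 0.15259
P(4) = 0.05722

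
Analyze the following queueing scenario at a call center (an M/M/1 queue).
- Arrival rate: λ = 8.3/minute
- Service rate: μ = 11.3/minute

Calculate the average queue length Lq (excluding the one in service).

ρ = λ/μ = 8.3/11.3 = 0.7345
For M/M/1: Lq = λ²/(μ(μ-λ))
Lq = 68.89/(11.3 × 3.00)
Lq = 2.0322 calls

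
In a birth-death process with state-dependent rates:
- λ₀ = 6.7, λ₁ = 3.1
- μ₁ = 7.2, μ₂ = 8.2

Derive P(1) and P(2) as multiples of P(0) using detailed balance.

Balance equations:
State 0: λ₀P₀ = μ₁P₁ → P₁ = (λ₀/μ₁)P₀ = (6.7/7.2)P₀ = 0.9306P₀
State 1: P₂ = (λ₀λ₁)/(μ₁μ₂)P₀ = (6.7×3.1)/(7.2×8.2)P₀ = 0.3518P₀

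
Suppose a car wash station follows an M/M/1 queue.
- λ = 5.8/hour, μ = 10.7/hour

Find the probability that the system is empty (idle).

ρ = λ/μ = 5.8/10.7 = 0.5421
P(0) = 1 - ρ = 1 - 0.5421 = 0.4579
The server is idle 45.79% of the time.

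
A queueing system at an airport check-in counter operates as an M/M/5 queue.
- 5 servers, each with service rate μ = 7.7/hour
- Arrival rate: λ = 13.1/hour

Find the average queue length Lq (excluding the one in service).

Traffic intensity: ρ = λ/(cμ) = 13.1/(5×7.7) = 0.3403
Since ρ = 0.3403 < 1, system is stable.
Offered load a = λ/μ = cρ = 13.1/7.7 = 1.7013
P₀ = [ Σₙ₌₀^4 aⁿ/n! + a^5/(5!(1-ρ)) ]⁻¹
Σ = a^0/0! + a^1/1! + a^2/2! + a^3/3! + a^4/4! = 1.0000 + 1.7013 + 1.4472 + 0.8207 + 0.3491 = 5.3183
a^5/(5!(1-ρ)) = 14.2529/(120 × 0.6597) = 0.1800
P₀ = 1/(5.3183 + 0.1800) = 0.1819
Lq = P₀·a^5·ρ / (5!(1-ρ)²) = 0.1819 × 14.2529 × 0.3403 / (120 × 0.4353) = 0.01689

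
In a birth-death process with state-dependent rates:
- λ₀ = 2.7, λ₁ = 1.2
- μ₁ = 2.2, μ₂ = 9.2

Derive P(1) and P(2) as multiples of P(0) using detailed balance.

Balance equations:
State 0: λ₀P₀ = μ₁P₁ → P₁ = (λ₀/μ₁)P₀ = (2.7/2.2)P₀ = 1.2273P₀
State 1: P₂ = (λ₀λ₁)/(μ₁μ₂)P₀ = (2.7×1.2)/(2.2×9.2)P₀ = 0.1601P₀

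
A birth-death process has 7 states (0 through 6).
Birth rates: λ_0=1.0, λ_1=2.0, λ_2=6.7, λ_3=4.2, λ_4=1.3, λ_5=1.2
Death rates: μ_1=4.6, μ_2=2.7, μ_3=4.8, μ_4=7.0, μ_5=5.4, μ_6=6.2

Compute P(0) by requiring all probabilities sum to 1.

Ratios P(n)/P(0) = (λ₀···λₙ₋₁)/(μ₁···μₙ):
P(1)/P(0) = (1.0)/(4.6) = 0.21739
P(2)/P(0) = (1.0×2.0)/(4.6×2.7) = 0.16103
P(3)/P(0) = (1.0×2.0×6.7)/(4.6×2.7×4.8) = 0.22477
P(4)/P(0) = (1.0×2.0×6.7×4.2)/(4.6×2.7×4.8×7.0) = 0.13486
P(5)/P(0) = (1.0×2.0×6.7×4.2×1.3)/(4.6×2.7×4.8×7.0×5.4) = 0.032467
P(6)/P(0) = (1.0×2.0×6.7×4.2×1.3×1.2)/(4.6×2.7×4.8×7.0×5.4×6.2) = 0.0062839

Normalization: ∑ P(n) = 1
P(0) × (1.0000 + 0.21739 + 0.16103 + 0.22477 + 0.13486 + 0.032467 + 0.0062839) = 1
P(0) × 1.7768 = 1
P(0) = 1/1.7768 = 0.5628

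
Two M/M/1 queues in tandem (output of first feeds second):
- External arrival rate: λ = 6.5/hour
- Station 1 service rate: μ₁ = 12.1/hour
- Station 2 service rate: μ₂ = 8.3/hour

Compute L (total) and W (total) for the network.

By Jackson's theorem, each station behaves as independent M/M/1.
Station 1: ρ₁ = 6.5/12.1 = 0.5372, L₁ = ρ₁/(1-ρ₁) = λ/(μ₁-λ) = 6.5/5.60 = 1.1607
Station 2: ρ₂ = 6.5/8.3 = 0.7831, L₂ = ρ₂/(1-ρ₂) = λ/(μ₂-λ) = 6.5/1.80 = 3.6111
Total: L = L₁ + L₂ = 1.1607 + 3.6111 = 4.7718
W = L/λ = 4.7718/6.5 = 0.7341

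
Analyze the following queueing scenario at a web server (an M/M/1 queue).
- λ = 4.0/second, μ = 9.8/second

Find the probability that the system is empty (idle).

ρ = λ/μ = 4.0/9.8 = 0.4082
P(0) = 1 - ρ = 1 - 0.4082 = 0.5918
The server is idle 59.18% of the time.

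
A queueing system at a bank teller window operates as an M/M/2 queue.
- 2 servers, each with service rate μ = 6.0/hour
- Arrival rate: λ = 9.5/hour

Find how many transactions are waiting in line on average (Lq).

Traffic intensity: ρ = λ/(cμ) = 9.5/(2×6.0) = 0.7917
Since ρ = 0.7917 < 1, system is stable.
Offered load a = λ/μ = cρ = 9.5/6.0 = 1.5833
P₀ = [ Σₙ₌₀^1 aⁿ/n! + a^2/(2!(1-ρ)) ]⁻¹
Σ = a^0/0! + a^1/1! = 1.0000 + 1.5833 = 2.5833
a^2/(2!(1-ρ)) = 2.5069/(2 × 0.20833) = 6.0167
P₀ = 1/(2.5833 + 6.0167) = 0.1163
Lq = P₀·a^2·ρ / (2!(1-ρ)²) = 0.11628 × 2.5069 × 0.79167 / (2 × 0.043403) = 2.6585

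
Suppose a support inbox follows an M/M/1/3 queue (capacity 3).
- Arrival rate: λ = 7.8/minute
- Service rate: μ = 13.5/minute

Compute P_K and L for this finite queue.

ρ = λ/μ = 7.8/13.5 = 0.57778
P₀ = (1-ρ)/(1-ρ^(K+1)) = (1-0.57778)/(1-0.57778^4) = 0.42222/0.88856 = 0.4752
P_K = P₀×ρ^K = 0.47517 × 0.57778^3 = 0.47517 × 0.19288 = 0.09165
Blocking probability P_3 = 0.09165 (9.17%)
L = ρ[1 - (K+1)ρ^K + Kρ^(K+1)] / [(1-ρ)(1-ρ^(K+1))]
L = 0.57778 × (1 - 4×0.192880 + 3×0.111442) / ((1 - 0.57778) × (1 - 0.111442)) = 0.8668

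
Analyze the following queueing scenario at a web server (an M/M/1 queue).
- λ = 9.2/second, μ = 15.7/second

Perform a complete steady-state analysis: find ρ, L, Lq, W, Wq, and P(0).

Step 1: ρ = λ/μ = 9.2/15.7 = 0.5860
Step 2: L = λ/(μ-λ) = 9.2/6.50 = 1.4154
Step 3: Lq = λ²/(μ(μ-λ)) = 84.64/(15.7×6.50) = 0.8294
Step 4: W = 1/(μ-λ) = 1/6.50 = 0.15385
Step 5: Wq = λ/(μ(μ-λ)) = 9.2/(15.7×6.50) = 0.09015
Step 6: P(0) = 1-ρ = 0.4140
Verify: L = λW = 9.2×0.15385 = 1.4154 ✔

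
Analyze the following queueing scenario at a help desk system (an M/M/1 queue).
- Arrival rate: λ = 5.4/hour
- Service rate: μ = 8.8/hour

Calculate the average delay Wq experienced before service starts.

First, compute utilization: ρ = λ/μ = 5.4/8.8 = 0.6136
For M/M/1: Wq = λ/(μ(μ-λ))
Wq = 5.4/(8.8 × (8.8-5.4))
Wq = 5.4/(8.8 × 3.40)
Wq = 0.1805 hours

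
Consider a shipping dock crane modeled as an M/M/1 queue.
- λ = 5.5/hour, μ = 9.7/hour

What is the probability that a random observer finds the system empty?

ρ = λ/μ = 5.5/9.7 = 0.5670
P(0) = 1 - ρ = 1 - 0.5670 = 0.4330
The server is idle 43.30% of the time.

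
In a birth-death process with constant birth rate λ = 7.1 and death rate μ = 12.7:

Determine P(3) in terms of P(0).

For constant rates: P(n)/P(0) = (λ/μ)^n
P(3)/P(0) = (7.1/12.7)^3 = 0.55906^3 = 0.1747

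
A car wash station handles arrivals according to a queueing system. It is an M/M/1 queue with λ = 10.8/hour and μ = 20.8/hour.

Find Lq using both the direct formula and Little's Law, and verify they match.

Method 1 (direct): Lq = λ²/(μ(μ-λ)) = 116.64/(20.8 × 10.00) = 0.5608

Method 2 (Little's Law):
W = 1/(μ-λ) = 1/10.00 = 0.10000
Wq = W - 1/μ = 0.10000 - 0.048077 = 0.051923
Lq = λWq = 10.8 × 0.051923 = 0.5608 ✔ (matches Method 1)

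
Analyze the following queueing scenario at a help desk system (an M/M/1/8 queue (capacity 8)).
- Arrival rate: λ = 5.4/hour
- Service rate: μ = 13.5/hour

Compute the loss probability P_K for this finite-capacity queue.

ρ = λ/μ = 5.4/13.5 = 0.4000
P₀ = (1-ρ)/(1-ρ^(K+1)) = (1-0.4000)/(1-0.4000^9) = 0.6000/0.9997 = 0.6002
P_K = P₀×ρ^K = 0.60016 × 0.4000^8 = 0.60016 × 0.00065536 = 0.0003933
Blocking probability = 0.03933%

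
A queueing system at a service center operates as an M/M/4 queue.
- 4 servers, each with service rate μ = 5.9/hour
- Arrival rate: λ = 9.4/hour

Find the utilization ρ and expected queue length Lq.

Traffic intensity: ρ = λ/(cμ) = 9.4/(4×5.9) = 0.3983
Since ρ = 0.3983 < 1, system is stable.
Offered load a = λ/μ = cρ = 9.4/5.9 = 1.5932
P₀ = [ Σₙ₌₀^3 aⁿ/n! + a^4/(4!(1-ρ)) ]⁻¹
Σ = a^0/0! + a^1/1! + a^2/2! + a^3/3! = 1.0000 + 1.5932 + 1.2692 + 0.6740 = 4.5364
a^4/(4!(1-ρ)) = 6.4432/(24 × 0.6017) = 0.4462
P₀ = 1/(4.5364 + 0.4462) = 0.2007
Lq = P₀·a^4·ρ / (4!(1-ρ)²) = 0.2007 × 6.4432 × 0.3983 / (24 × 0.3620) = 0.05928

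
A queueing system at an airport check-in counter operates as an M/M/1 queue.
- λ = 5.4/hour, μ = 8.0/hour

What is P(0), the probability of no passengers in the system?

ρ = λ/μ = 5.4/8.0 = 0.6750
P(0) = 1 - ρ = 1 - 0.6750 = 0.3250
The server is idle 32.50% of the time.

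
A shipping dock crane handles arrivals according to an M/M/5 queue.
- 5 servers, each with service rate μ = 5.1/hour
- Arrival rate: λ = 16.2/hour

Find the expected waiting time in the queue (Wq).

Traffic intensity: ρ = λ/(cμ) = 16.2/(5×5.1) = 0.6353
Since ρ = 0.6353 < 1, system is stable.
Offered load a = λ/μ = cρ = 16.2/5.1 = 3.1765
P₀ = [ Σₙ₌₀^4 aⁿ/n! + a^5/(5!(1-ρ)) ]⁻¹
Σ = a^0/0! + a^1/1! + a^2/2! + a^3/3! + a^4/4! = 1.0000 + 3.1765 + 5.0450 + 5.3417 + 4.2420 = 18.8052
a^5/(5!(1-ρ)) = 323.3882/(120 × 0.36471) = 7.3892
P₀ = 1/(18.8052 + 7.3892) = 0.03818
Lq = P₀·a^5·ρ / (5!(1-ρ)²) = 0.038176 × 323.3882 × 0.63529 / (120 × 0.13301) = 0.4914
Wq = Lq/λ = 0.4914/16.2 = 0.03033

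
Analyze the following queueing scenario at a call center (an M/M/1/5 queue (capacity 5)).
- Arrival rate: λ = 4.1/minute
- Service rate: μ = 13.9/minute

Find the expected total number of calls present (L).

ρ = λ/μ = 4.1/13.9 = 0.29496
P₀ = (1-ρ)/(1-ρ^(K+1)) = (1-0.29496)/(1-0.29496^6) = 0.7050/0.9993 = 0.7055
P_K = P₀×ρ^K = 0.7055 × 0.29496^5 = 0.7055 × 0.002233 = 0.001575
L = ρ[1 - (K+1)ρ^K + Kρ^(K+1)] / [(1-ρ)(1-ρ^(K+1))]
L = 0.29496 × (1 - 6×0.002233 + 5×0.0006585) / ((1 - 0.29496) × (1 - 0.0006585)) = 0.4144 calls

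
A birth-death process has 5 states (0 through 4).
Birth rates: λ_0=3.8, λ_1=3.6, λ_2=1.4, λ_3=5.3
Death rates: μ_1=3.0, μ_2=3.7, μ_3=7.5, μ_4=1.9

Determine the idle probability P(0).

Ratios P(n)/P(0) = (λ₀···λₙ₋₁)/(μ₁···μₙ):
P(1)/P(0) = (3.8)/(3.0) = 1.2667
P(2)/P(0) = (3.8×3.6)/(3.0×3.7) = 1.2324
P(3)/P(0) = (3.8×3.6×1.4)/(3.0×3.7×7.5) = 0.2301
P(4)/P(0) = (3.8×3.6×1.4×5.3)/(3.0×3.7×7.5×1.9) = 0.6417

Normalization: ∑ P(n) = 1
P(0) × (1.0000 + 1.2667 + 1.2324 + 0.2301 + 0.6417) = 1
P(0) × 4.3709 = 1
P(0) = 1/4.3709 = 0.2288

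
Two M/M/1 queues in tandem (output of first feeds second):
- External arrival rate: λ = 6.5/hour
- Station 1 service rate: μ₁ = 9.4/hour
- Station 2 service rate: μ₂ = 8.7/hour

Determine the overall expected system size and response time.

By Jackson's theorem, each station behaves as independent M/M/1.
Station 1: ρ₁ = 6.5/9.4 = 0.6915, L₁ = ρ₁/(1-ρ₁) = λ/(μ₁-λ) = 6.5/2.90 = 2.2414
Station 2: ρ₂ = 6.5/8.7 = 0.7471, L₂ = ρ₂/(1-ρ₂) = λ/(μ₂-λ) = 6.5/2.20 = 2.9545
Total: L = L₁ + L₂ = 2.2414 + 2.9545 = 5.1959
W = L/λ = 5.1959/6.5 = 0.7994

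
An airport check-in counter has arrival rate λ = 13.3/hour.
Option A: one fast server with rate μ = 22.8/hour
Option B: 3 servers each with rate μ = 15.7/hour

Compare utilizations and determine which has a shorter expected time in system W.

Option A: single server μ = 22.8 (M/M/1)
  ρ_A = 13.3/22.8 = 0.5833
  W_A = 1/(μ-λ) = 1/(22.8-13.3) = 1/9.50 = 0.1053

Option B: 3 servers μ = 15.7 (M/M/3)
  ρ_B = λ/(cμ) = 13.3/(3×15.7) = 0.2824
  Offered load a = λ/μ = cρ = 13.3/15.7 = 0.8471
  P₀ = [ Σₙ₌₀^2 aⁿ/n! + a^3/(3!(1-ρ)) ]⁻¹
  Σ = a^0/0! + a^1/1! + a^2/2! = 1.0000 + 0.84713 + 0.35882 = 2.2060
  a^3/(3!(1-ρ)) = 0.6079/(6 × 0.7176) = 0.1412
  P₀ = 1/(2.2060 + 0.1412) = 0.4260
  Lq = P₀·a^3·ρ / (3!(1-ρ)²) = 0.4260 × 0.6079 × 0.2824 / (6 × 0.5150) = 0.02367
  Wq_B = Lq/λ = 0.02367/13.3 = 0.001780
  W_B = Wq_B + 1/μ = 0.001780 + 0.06369 = 0.06547

Since W_B = 0.06547 < W_A = 0.1053, Option B (multiple servers) has the shorter time in system.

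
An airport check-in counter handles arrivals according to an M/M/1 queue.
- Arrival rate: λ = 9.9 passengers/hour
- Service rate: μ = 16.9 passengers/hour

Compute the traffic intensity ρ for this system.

Server utilization: ρ = λ/μ
ρ = 9.9/16.9 = 0.5858
The server is busy 58.58% of the time.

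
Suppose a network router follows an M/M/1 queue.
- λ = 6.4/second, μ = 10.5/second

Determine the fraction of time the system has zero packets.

ρ = λ/μ = 6.4/10.5 = 0.6095
P(0) = 1 - ρ = 1 - 0.6095 = 0.3905
The server is idle 39.05% of the time.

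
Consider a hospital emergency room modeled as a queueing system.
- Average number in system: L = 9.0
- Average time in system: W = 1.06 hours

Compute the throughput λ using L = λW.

Little's Law: L = λW, so λ = L/W
λ = 9.0/1.06 = 8.4906 patients/hour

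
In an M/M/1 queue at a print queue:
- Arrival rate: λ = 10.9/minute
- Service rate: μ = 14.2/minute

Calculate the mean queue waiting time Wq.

First, compute utilization: ρ = λ/μ = 10.9/14.2 = 0.7676
For M/M/1: Wq = λ/(μ(μ-λ))
Wq = 10.9/(14.2 × (14.2-10.9))
Wq = 10.9/(14.2 × 3.30)
Wq = 0.2326 minutes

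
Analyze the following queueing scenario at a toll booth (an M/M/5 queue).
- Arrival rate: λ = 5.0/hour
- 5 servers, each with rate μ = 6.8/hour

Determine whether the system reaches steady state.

Stability requires ρ = λ/(cμ) < 1
ρ = 5.0/(5 × 6.8) = 5.0/34.00 = 0.1471
Since 0.1471 < 1, the system is STABLE.
The servers are busy 14.71% of the time.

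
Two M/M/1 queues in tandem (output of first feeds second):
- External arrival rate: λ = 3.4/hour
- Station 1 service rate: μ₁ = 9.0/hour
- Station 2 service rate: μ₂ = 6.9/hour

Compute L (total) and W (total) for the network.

By Jackson's theorem, each station behaves as independent M/M/1.
Station 1: ρ₁ = 3.4/9.0 = 0.3778, L₁ = ρ₁/(1-ρ₁) = λ/(μ₁-λ) = 3.4/5.60 = 0.60714
Station 2: ρ₂ = 3.4/6.9 = 0.4928, L₂ = ρ₂/(1-ρ₂) = λ/(μ₂-λ) = 3.4/3.50 = 0.97143
Total: L = L₁ + L₂ = 0.60714 + 0.97143 = 1.5786
W = L/λ = 1.5786/3.4 = 0.4643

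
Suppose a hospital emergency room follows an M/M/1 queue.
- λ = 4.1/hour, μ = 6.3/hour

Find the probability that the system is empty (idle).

ρ = λ/μ = 4.1/6.3 = 0.6508
P(0) = 1 - ρ = 1 - 0.6508 = 0.3492
The server is idle 34.92% of the time.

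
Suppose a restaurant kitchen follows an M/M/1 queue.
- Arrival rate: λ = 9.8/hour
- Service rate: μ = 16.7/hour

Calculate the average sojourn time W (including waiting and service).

First, compute utilization: ρ = λ/μ = 9.8/16.7 = 0.5868
For M/M/1: W = 1/(μ-λ)
W = 1/(16.7-9.8) = 1/6.90
W = 0.1449 hours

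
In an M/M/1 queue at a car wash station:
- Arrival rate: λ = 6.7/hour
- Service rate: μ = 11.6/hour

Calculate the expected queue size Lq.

ρ = λ/μ = 6.7/11.6 = 0.5776
For M/M/1: Lq = λ²/(μ(μ-λ))
Lq = 44.89/(11.6 × 4.90)
Lq = 0.7898 cars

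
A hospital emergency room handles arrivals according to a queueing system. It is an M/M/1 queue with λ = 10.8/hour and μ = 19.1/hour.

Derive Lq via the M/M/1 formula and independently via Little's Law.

Method 1 (direct): Lq = λ²/(μ(μ-λ)) = 116.64/(19.1 × 8.30) = 0.7358

Method 2 (Little's Law):
W = 1/(μ-λ) = 1/8.30 = 0.120482
Wq = W - 1/μ = 0.120482 - 0.0523560 = 0.06813
Lq = λWq = 10.8 × 0.06813 = 0.7358 ✔ (matches Method 1)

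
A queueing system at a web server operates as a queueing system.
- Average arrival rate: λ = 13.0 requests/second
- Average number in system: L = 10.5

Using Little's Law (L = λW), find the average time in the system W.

Little's Law: L = λW, so W = L/λ
W = 10.5/13.0 = 0.8077 seconds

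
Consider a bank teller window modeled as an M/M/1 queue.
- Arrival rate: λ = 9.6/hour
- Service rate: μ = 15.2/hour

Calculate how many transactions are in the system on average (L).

ρ = λ/μ = 9.6/15.2 = 0.6316
For M/M/1: L = λ/(μ-λ)
L = 9.6/(15.2-9.6) = 9.6/5.60
L = 1.7143 transactions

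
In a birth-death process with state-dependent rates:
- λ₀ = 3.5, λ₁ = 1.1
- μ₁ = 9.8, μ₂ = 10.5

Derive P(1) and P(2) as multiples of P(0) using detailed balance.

Balance equations:
State 0: λ₀P₀ = μ₁P₁ → P₁ = (λ₀/μ₁)P₀ = (3.5/9.8)P₀ = 0.3571P₀
State 1: P₂ = (λ₀λ₁)/(μ₁μ₂)P₀ = (3.5×1.1)/(9.8×10.5)P₀ = 0.03741P₀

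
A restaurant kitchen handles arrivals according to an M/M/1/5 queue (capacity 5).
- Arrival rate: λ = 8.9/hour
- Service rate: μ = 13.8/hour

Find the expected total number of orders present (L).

ρ = λ/μ = 8.9/13.8 = 0.64493
P₀ = (1-ρ)/(1-ρ^(K+1)) = (1-0.64493)/(1-0.64493^6) = 0.35507/0.92804 = 0.3826
P_K = P₀×ρ^K = 0.38260 × 0.64493^5 = 0.38260 × 0.11157 = 0.04269
L = ρ[1 - (K+1)ρ^K + Kρ^(K+1)] / [(1-ρ)(1-ρ^(K+1))]
L = 0.64493 × (1 - 6×0.111574 + 5×0.0719574) / ((1 - 0.64493) × (1 - 0.0719574)) = 1.3511 orders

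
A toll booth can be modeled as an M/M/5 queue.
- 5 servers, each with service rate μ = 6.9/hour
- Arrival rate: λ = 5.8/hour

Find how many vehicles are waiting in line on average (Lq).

Traffic intensity: ρ = λ/(cμ) = 5.8/(5×6.9) = 0.1681
Since ρ = 0.1681 < 1, system is stable.
Offered load a = λ/μ = cρ = 5.8/6.9 = 0.8406
P₀ = [ Σₙ₌₀^4 aⁿ/n! + a^5/(5!(1-ρ)) ]⁻¹
Σ = a^0/0! + a^1/1! + a^2/2! + a^3/3! + a^4/4! = 1.0000 + 0.8406 + 0.3533 + 0.09899 + 0.02080 = 2.3137
a^5/(5!(1-ρ)) = 0.4197/(120 × 0.8319) = 0.004204
P₀ = 1/(2.3137 + 0.004204) = 0.4314
Lq = P₀·a^5·ρ / (5!(1-ρ)²) = 0.4314 × 0.4197 × 0.1681 / (120 × 0.6920) = 0.0003665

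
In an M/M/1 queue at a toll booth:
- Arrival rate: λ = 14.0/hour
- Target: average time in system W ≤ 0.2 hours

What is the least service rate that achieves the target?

For M/M/1: W = 1/(μ-λ)
Need W ≤ 0.2, so 1/(μ-λ) ≤ 0.2
μ - λ ≥ 1/0.2 = 5.0000
μ ≥ 14.0 + 5.0000 = 19.0000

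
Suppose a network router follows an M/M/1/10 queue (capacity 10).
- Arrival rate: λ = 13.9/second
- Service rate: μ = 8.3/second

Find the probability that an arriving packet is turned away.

ρ = λ/μ = 13.9/8.3 = 1.6747
P₀ = (1-ρ)/(1-ρ^(K+1)) = (1-1.6747)/(1-1.6747^11) = -0.6747/-289.6078 = 0.002330
P_K = P₀×ρ^K = 0.002330 × 1.6747^10 = 0.002330 × 173.5283 = 0.4043
Blocking probability = 40.43%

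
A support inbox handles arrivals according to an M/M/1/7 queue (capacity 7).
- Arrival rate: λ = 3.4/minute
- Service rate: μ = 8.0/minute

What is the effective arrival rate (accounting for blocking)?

ρ = λ/μ = 3.4/8.0 = 0.4250
P₀ = (1-ρ)/(1-ρ^(K+1)) = (1-0.4250)/(1-0.4250^8) = 0.5750/0.9989 = 0.5756
P_K = P₀×ρ^K = 0.5756 × 0.4250^7 = 0.5756 × 0.002505 = 0.001442
λ_eff = λ(1-P_K) = 3.4 × (1 - 0.001442) = 3.4 × 0.99856 = 3.3951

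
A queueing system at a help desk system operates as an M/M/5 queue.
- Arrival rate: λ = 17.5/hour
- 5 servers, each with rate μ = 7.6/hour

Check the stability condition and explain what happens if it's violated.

Stability requires ρ = λ/(cμ) < 1
ρ = 17.5/(5 × 7.6) = 17.5/38.00 = 0.4605
Since 0.4605 < 1, the system is STABLE.
The servers are busy 46.05% of the time.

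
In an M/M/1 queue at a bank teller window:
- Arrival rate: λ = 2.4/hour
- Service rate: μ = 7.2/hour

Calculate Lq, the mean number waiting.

ρ = λ/μ = 2.4/7.2 = 0.3333
For M/M/1: Lq = λ²/(μ(μ-λ))
Lq = 5.76/(7.2 × 4.80)
Lq = 0.1667 transactions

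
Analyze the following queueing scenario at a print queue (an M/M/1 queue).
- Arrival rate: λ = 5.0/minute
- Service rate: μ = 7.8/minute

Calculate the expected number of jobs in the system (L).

ρ = λ/μ = 5.0/7.8 = 0.6410
For M/M/1: L = λ/(μ-λ)
L = 5.0/(7.8-5.0) = 5.0/2.80
L = 1.7857 jobs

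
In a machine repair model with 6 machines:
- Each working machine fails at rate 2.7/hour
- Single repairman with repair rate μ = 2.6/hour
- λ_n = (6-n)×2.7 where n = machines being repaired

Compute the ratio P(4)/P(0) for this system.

P(4)/P(0) = ∏_{i=0}^{4-1} λ_i/μ_{i+1}
= (6-0)×2.7/2.6 × (6-1)×2.7/2.6 × (6-2)×2.7/2.6 × (6-3)×2.7/2.6
= 418.6626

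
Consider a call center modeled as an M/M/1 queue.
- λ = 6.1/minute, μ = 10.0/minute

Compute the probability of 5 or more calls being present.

ρ = λ/μ = 6.1/10.0 = 0.6100
P(N ≥ n) = ρⁿ
P(N ≥ 5) = 0.6100^5
P(N ≥ 5) = 0.08446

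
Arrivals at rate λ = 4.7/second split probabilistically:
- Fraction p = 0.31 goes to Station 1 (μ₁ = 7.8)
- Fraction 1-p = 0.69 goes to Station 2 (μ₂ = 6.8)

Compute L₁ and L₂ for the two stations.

Effective rates: λ₁ = 4.7×0.31 = 1.457, λ₂ = 4.7×0.69 = 3.243
Station 1: ρ₁ = 1.457/7.8 = 0.1868, L₁ = ρ₁/(1-ρ₁) = 0.1868/(1-0.1868) = 0.2297
Station 2: ρ₂ = 3.243/6.8 = 0.4769, L₂ = ρ₂/(1-ρ₂) = 0.4769/(1-0.4769) = 0.9117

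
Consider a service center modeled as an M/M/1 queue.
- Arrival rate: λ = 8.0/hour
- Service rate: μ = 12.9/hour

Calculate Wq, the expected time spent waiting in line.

First, compute utilization: ρ = λ/μ = 8.0/12.9 = 0.6202
For M/M/1: Wq = λ/(μ(μ-λ))
Wq = 8.0/(12.9 × (12.9-8.0))
Wq = 8.0/(12.9 × 4.90)
Wq = 0.1266 hours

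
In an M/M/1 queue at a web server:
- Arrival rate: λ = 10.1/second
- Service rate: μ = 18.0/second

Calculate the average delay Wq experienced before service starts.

First, compute utilization: ρ = λ/μ = 10.1/18.0 = 0.5611
For M/M/1: Wq = λ/(μ(μ-λ))
Wq = 10.1/(18.0 × (18.0-10.1))
Wq = 10.1/(18.0 × 7.90)
Wq = 0.07103 seconds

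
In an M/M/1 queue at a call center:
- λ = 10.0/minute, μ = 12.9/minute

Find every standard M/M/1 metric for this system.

Step 1: ρ = λ/μ = 10.0/12.9 = 0.7752
Step 2: L = λ/(μ-λ) = 10.0/2.90 = 3.4483
Step 3: Lq = λ²/(μ(μ-λ)) = 100.00/(12.9×2.90) = 2.6731
Step 4: W = 1/(μ-λ) = 1/2.90 = 0.34483
Step 5: Wq = λ/(μ(μ-λ)) = 10.0/(12.9×2.90) = 0.2673
Step 6: P(0) = 1-ρ = 0.2248
Verify: L = λW = 10.0×0.34483 = 3.4483 ✔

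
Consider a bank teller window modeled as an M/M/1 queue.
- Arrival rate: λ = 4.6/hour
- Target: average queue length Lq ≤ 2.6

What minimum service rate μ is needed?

For M/M/1: Lq = λ²/(μ(μ-λ))
Need Lq ≤ 2.6, i.e. μ(μ-λ) ≥ λ²/2.6
μ² - 4.6μ - 21.16/2.6 ≥ 0  →  μ² - 4.6μ - 8.13846 ≥ 0
Quadratic formula (positive root): μ = [λ + √(λ² + 4×8.13846)]/2
Discriminant: 21.16 + 4×8.13846 = 53.7138, √53.7138 = 7.3290
μ ≥ (4.6 + 7.3290)/2 = 5.9645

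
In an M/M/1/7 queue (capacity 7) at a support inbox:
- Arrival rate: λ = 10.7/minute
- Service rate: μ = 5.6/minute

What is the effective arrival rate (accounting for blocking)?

ρ = λ/μ = 10.7/5.6 = 1.910714
P₀ = (1-ρ)/(1-ρ^(K+1)) = (1-1.910714)/(1-1.910714^8) = -0.9107/-176.6501 = 0.005155
P_K = P₀×ρ^K = 0.005155 × 1.910714^7 = 0.005155 × 92.9758 = 0.4793
λ_eff = λ(1-P_K) = 10.7 × (1 - 0.479334) = 10.7 × 0.520666 = 5.5711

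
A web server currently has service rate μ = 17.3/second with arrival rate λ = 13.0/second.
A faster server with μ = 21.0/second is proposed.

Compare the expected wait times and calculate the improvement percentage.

System 1: ρ₁ = 13.0/17.3 = 0.7514, W₁ = 1/(17.3-13.0) = 0.23256
System 2: ρ₂ = 13.0/21.0 = 0.6190, W₂ = 1/(21.0-13.0) = 0.12500
Improvement: (W₁-W₂)/W₁ = (0.23256-0.12500)/0.23256 = 46.25%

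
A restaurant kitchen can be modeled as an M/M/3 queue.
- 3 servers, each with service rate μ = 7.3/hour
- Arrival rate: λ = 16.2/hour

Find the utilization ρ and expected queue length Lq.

Traffic intensity: ρ = λ/(cμ) = 16.2/(3×7.3) = 0.7397
Since ρ = 0.7397 < 1, system is stable.
Offered load a = λ/μ = cρ = 16.2/7.3 = 2.2192
P₀ = [ Σₙ₌₀^2 aⁿ/n! + a^3/(3!(1-ρ)) ]⁻¹
Σ = a^0/0! + a^1/1! + a^2/2! = 1.0000 + 2.2192 + 2.4624 = 5.6816
a^3/(3!(1-ρ)) = 10.9289/(6 × 0.260274) = 6.9983
P₀ = 1/(5.68155 + 6.99833) = 0.07887
Lq = P₀·a^3·ρ / (3!(1-ρ)²) = 0.078865 × 10.9289 × 0.73973 / (6 × 0.067743) = 1.5686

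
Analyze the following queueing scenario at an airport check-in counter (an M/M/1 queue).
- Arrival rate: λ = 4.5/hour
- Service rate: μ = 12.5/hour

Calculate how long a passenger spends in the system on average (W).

First, compute utilization: ρ = λ/μ = 4.5/12.5 = 0.3600
For M/M/1: W = 1/(μ-λ)
W = 1/(12.5-4.5) = 1/8.00
W = 0.1250 hours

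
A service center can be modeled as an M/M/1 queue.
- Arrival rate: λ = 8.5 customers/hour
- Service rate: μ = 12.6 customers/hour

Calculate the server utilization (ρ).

Server utilization: ρ = λ/μ
ρ = 8.5/12.6 = 0.6746
The server is busy 67.46% of the time.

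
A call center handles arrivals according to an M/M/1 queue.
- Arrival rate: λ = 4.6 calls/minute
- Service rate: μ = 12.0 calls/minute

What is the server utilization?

Server utilization: ρ = λ/μ
ρ = 4.6/12.0 = 0.3833
The server is busy 38.33% of the time.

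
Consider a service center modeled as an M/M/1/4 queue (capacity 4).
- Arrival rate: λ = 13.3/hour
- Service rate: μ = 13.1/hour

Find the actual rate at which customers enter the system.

ρ = λ/μ = 13.3/13.1 = 1.01527
P₀ = (1-ρ)/(1-ρ^(K+1)) = (1-1.01527)/(1-1.01527^5) = -0.01527/-0.07872 = 0.1940
P_K = P₀×ρ^K = 0.1940 × 1.01527^4 = 0.1940 × 1.0625 = 0.2061
λ_eff = λ(1-P_K) = 13.3 × (1 - 0.206106) = 13.3 × 0.793894 = 10.5588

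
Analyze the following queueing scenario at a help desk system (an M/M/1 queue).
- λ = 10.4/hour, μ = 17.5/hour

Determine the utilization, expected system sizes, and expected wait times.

Step 1: ρ = λ/μ = 10.4/17.5 = 0.5943
Step 2: L = λ/(μ-λ) = 10.4/7.10 = 1.4648
Step 3: Lq = λ²/(μ(μ-λ)) = 108.16/(17.5×7.10) = 0.8705
Step 4: W = 1/(μ-λ) = 1/7.10 = 0.14085
Step 5: Wq = λ/(μ(μ-λ)) = 10.4/(17.5×7.10) = 0.08370
Step 6: P(0) = 1-ρ = 0.4057
Verify: L = λW = 10.4×0.14085 = 1.4648 ✔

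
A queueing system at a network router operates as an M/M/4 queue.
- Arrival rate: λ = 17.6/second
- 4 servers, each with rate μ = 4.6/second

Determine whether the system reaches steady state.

Stability requires ρ = λ/(cμ) < 1
ρ = 17.6/(4 × 4.6) = 17.6/18.40 = 0.9565
Since 0.9565 < 1, the system is STABLE.
The servers are busy 95.65% of the time.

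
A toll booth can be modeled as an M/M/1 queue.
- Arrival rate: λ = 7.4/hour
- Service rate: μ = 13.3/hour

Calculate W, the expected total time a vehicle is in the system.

First, compute utilization: ρ = λ/μ = 7.4/13.3 = 0.5564
For M/M/1: W = 1/(μ-λ)
W = 1/(13.3-7.4) = 1/5.90
W = 0.1695 hours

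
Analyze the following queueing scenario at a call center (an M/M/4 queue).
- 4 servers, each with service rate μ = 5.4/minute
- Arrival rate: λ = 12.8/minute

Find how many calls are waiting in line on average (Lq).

Traffic intensity: ρ = λ/(cμ) = 12.8/(4×5.4) = 0.5926
Since ρ = 0.5926 < 1, system is stable.
Offered load a = λ/μ = cρ = 12.8/5.4 = 2.3704
P₀ = [ Σₙ₌₀^3 aⁿ/n! + a^4/(4!(1-ρ)) ]⁻¹
Σ = a^0/0! + a^1/1! + a^2/2! + a^3/3! = 1.0000 + 2.3704 + 2.8093 + 2.2197 = 8.3994
a^4/(4!(1-ρ)) = 31.5693/(24 × 0.4074) = 3.2287
P₀ = 1/(8.3994 + 3.2287) = 0.08600
Lq = P₀·a^4·ρ / (4!(1-ρ)²) = 0.085999 × 31.5693 × 0.59259 / (24 × 0.16598) = 0.4039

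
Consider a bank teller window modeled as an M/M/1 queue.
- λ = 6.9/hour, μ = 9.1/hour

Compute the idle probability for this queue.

ρ = λ/μ = 6.9/9.1 = 0.7582
P(0) = 1 - ρ = 1 - 0.7582 = 0.2418
The server is idle 24.18% of the time.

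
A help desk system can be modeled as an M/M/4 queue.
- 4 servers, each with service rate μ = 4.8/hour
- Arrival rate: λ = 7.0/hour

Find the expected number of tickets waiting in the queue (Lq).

Traffic intensity: ρ = λ/(cμ) = 7.0/(4×4.8) = 0.3646
Since ρ = 0.3646 < 1, system is stable.
Offered load a = λ/μ = cρ = 7.0/4.8 = 1.4583
P₀ = [ Σₙ₌₀^3 aⁿ/n! + a^4/(4!(1-ρ)) ]⁻¹
Σ = a^0/0! + a^1/1! + a^2/2! + a^3/3! = 1.0000 + 1.4583 + 1.0634 + 0.5169 = 4.0386
a^4/(4!(1-ρ)) = 4.5230/(24 × 0.6354) = 0.2966
P₀ = 1/(4.0386 + 0.2966) = 0.2307
Lq = P₀·a^4·ρ / (4!(1-ρ)²) = 0.23067 × 4.5230 × 0.36458 / (24 × 0.40375) = 0.03925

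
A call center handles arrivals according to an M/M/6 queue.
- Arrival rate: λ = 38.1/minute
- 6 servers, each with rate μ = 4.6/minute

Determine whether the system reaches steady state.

Stability requires ρ = λ/(cμ) < 1
ρ = 38.1/(6 × 4.6) = 38.1/27.60 = 1.3804
Since 1.3804 ≥ 1, the system is UNSTABLE.
Need c > λ/μ = 38.1/4.6 = 8.28.
Minimum servers needed: c = 9.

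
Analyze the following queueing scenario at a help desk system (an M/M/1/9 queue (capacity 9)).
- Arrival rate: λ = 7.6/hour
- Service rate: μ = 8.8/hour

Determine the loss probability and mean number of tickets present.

ρ = λ/μ = 7.6/8.8 = 0.86364
P₀ = (1-ρ)/(1-ρ^(K+1)) = (1-0.86364)/(1-0.86364^10) = 0.1364/0.7692 = 0.1773
P_K = P₀×ρ^K = 0.1773 × 0.86364^9 = 0.1773 × 0.2673 = 0.04739
Blocking probability P_9 = 0.04739 (4.74%)
L = ρ[1 - (K+1)ρ^K + Kρ^(K+1)] / [(1-ρ)(1-ρ^(K+1))]
L = 0.86364 × (1 - 10×0.267297 + 9×0.230849) / ((1 - 0.86364) × (1 - 0.230849)) = 3.3322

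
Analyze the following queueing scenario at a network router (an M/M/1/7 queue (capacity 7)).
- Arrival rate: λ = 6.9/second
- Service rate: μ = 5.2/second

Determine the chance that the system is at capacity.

ρ = λ/μ = 6.9/5.2 = 1.3269
P₀ = (1-ρ)/(1-ρ^(K+1)) = (1-1.3269)/(1-1.3269^8) = -0.3269/-8.6096 = 0.03797
P_K = P₀×ρ^K = 0.03797 × 1.3269^7 = 0.03797 × 7.2421 = 0.2750
Blocking probability = 27.50%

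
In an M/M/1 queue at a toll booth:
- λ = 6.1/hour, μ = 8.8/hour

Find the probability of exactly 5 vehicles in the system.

ρ = λ/μ = 6.1/8.8 = 0.69318
P(n) = (1-ρ)ρⁿ
P(5) = (1-0.69318) × 0.69318^5
P(5) = 0.30682 × 0.16004
P(5) = 0.04910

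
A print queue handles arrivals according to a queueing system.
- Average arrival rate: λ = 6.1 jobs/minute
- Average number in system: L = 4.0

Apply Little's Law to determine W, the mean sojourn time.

Little's Law: L = λW, so W = L/λ
W = 4.0/6.1 = 0.6557 minutes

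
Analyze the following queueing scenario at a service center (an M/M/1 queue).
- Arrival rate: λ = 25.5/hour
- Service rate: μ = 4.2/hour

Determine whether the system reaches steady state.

Stability requires ρ = λ/(cμ) < 1
ρ = 25.5/(1 × 4.2) = 25.5/4.20 = 6.0714
Since 6.0714 ≥ 1, the system is UNSTABLE.
Queue grows without bound. Need μ > λ = 25.5.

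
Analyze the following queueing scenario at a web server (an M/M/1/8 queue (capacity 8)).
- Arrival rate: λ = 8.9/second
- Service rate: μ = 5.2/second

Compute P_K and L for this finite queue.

ρ = λ/μ = 8.9/5.2 = 1.71154
P₀ = (1-ρ)/(1-ρ^(K+1)) = (1-1.71154)/(1-1.71154^9) = -0.7115/-125.0328 = 0.005691
P_K = P₀×ρ^K = 0.005691 × 1.71154^8 = 0.005691 × 73.6371 = 0.4191
Blocking probability P_8 = 0.4191 (41.91%)
L = ρ[1 - (K+1)ρ^K + Kρ^(K+1)] / [(1-ρ)(1-ρ^(K+1))]
L = 1.71154 × (1 - 9×73.6371 + 8×126.0328) / ((1 - 1.71154) × (1 - 126.0328)) = 6.6666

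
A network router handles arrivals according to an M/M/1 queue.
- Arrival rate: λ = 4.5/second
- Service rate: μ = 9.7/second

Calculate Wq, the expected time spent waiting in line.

First, compute utilization: ρ = λ/μ = 4.5/9.7 = 0.4639
For M/M/1: Wq = λ/(μ(μ-λ))
Wq = 4.5/(9.7 × (9.7-4.5))
Wq = 4.5/(9.7 × 5.20)
Wq = 0.08921 seconds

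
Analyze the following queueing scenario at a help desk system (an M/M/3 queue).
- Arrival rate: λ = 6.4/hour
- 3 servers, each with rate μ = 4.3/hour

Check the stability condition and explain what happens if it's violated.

Stability requires ρ = λ/(cμ) < 1
ρ = 6.4/(3 × 4.3) = 6.4/12.90 = 0.4961
Since 0.4961 < 1, the system is STABLE.
The servers are busy 49.61% of the time.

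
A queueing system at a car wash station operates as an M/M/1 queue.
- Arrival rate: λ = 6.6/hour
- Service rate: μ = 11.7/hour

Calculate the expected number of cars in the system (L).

ρ = λ/μ = 6.6/11.7 = 0.5641
For M/M/1: L = λ/(μ-λ)
L = 6.6/(11.7-6.6) = 6.6/5.10
L = 1.2941 cars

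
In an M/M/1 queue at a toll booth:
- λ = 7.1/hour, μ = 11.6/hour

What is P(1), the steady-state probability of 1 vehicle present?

ρ = λ/μ = 7.1/11.6 = 0.6121
P(n) = (1-ρ)ρⁿ
P(1) = (1-0.6121) × 0.6121^1
P(1) = 0.3879 × 0.6121
P(1) = 0.2374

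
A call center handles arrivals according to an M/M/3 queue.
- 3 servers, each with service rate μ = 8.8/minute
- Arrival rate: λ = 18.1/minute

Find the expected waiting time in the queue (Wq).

Traffic intensity: ρ = λ/(cμ) = 18.1/(3×8.8) = 0.6856
Since ρ = 0.6856 < 1, system is stable.
Offered load a = λ/μ = cρ = 18.1/8.8 = 2.0568
P₀ = [ Σₙ₌₀^2 aⁿ/n! + a^3/(3!(1-ρ)) ]⁻¹
Σ = a^0/0! + a^1/1! + a^2/2! = 1.0000 + 2.0568 + 2.1153 = 5.1721
a^3/(3!(1-ρ)) = 8.7014/(6 × 0.31439) = 4.6128
P₀ = 1/(5.1721 + 4.6128) = 0.1022
Lq = P₀·a^3·ρ / (3!(1-ρ)²) = 0.102199 × 8.70137 × 0.685606 / (6 × 0.0988435) = 1.0280
Wq = Lq/λ = 1.0280/18.1 = 0.05680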